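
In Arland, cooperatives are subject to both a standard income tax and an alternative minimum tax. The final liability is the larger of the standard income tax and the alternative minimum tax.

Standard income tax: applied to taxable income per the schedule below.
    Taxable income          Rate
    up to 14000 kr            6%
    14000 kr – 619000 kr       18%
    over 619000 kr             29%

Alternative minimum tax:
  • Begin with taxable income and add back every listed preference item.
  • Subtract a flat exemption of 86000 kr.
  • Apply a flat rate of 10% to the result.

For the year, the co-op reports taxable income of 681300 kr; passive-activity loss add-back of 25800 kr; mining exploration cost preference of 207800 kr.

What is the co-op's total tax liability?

Alternative minimum tax:
  Adjusted income: 681300 kr + 25800 kr + 207800 kr = 914900 kr
  Less exemption 86000 kr → base 828900 kr
  828900 kr × 10% = 82890 kr

Standard income tax:
  14000 kr × 6% = 840 kr
  605000 kr × 18% = 108900 kr
  62300 kr × 29% = 18067 kr
  → 127807 kr

127807 kr > 82890 kr, so the standard income tax governs.

127807 kr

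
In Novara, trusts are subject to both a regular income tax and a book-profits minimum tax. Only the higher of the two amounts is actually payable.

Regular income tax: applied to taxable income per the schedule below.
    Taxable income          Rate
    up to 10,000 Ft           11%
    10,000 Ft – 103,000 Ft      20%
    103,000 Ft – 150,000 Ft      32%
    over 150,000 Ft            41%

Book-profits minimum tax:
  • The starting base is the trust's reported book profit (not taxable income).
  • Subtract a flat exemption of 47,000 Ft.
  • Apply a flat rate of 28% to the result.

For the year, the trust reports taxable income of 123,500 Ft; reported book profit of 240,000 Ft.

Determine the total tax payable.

Book-profits minimum tax:
  Base (reported book profit): 240,000 Ft
  Less exemption 47,000 Ft → base 193,000 Ft
  193,000 Ft × 28% = 54,040 Ft

Regular income tax:
  10,000 Ft × 11% = 1,100 Ft
  93,000 Ft × 20% = 18,600 Ft
  20,500 Ft × 32% = 6,560 Ft
  → 26,260 Ft

54,040 Ft > 26,260 Ft, so the book-profits minimum tax is the binding amount.

54,040 Ft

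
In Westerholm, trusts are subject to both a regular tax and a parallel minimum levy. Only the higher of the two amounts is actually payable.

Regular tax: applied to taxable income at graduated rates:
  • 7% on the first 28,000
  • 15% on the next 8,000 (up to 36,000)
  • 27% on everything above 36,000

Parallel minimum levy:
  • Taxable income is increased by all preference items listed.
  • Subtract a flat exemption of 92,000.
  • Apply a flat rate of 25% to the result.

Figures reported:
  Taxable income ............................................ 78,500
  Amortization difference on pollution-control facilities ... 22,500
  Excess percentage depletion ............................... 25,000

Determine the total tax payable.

14,635

Regular tax:
  28,000 × 7% = 1,960
  8,000 × 15% = 1,200
  42,500 × 27% = 11,475
  → 14,635

Parallel minimum levy:
  Adjusted income: 78,500 + 22,500 + 25,000 = 126,000
  Less exemption 92,000 → base 34,000
  34,000 × 25% = 8,500

14,635 > 8,500, so the regular tax governs.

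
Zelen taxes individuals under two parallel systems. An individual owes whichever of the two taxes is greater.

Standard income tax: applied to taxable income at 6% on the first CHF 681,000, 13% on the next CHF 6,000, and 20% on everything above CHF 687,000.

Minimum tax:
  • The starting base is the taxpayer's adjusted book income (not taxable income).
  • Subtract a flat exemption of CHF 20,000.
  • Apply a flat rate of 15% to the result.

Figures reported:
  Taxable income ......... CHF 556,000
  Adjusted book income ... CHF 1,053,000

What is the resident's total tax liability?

Minimum tax:
  Base (adjusted book income): CHF 1,053,000
  Less exemption CHF 20,000 → base CHF 1,033,000
  CHF 1,033,000 × 15% = CHF 154,950

Standard income tax:
  CHF 556,000 × 6% = CHF 33,360

CHF 154,950 > CHF 33,360, so the minimum tax is the binding amount.

CHF 154,950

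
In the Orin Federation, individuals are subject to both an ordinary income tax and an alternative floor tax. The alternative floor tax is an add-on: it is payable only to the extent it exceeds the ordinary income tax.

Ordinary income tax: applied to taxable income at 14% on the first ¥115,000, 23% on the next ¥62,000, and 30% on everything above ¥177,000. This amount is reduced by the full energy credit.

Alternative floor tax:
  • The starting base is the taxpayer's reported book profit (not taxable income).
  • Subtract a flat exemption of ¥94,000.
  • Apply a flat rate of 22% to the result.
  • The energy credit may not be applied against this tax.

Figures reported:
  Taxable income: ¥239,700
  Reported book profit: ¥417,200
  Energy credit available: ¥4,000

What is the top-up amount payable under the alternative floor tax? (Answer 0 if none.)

¥25,934

Alternative floor tax:
  Base (reported book profit): ¥417,200
  Less exemption ¥94,000 → base ¥323,200
  ¥323,200 × 22% = ¥71,104

Ordinary income tax:
  ¥115,000 × 14% = ¥16,100
  ¥62,000 × 23% = ¥14,260
  ¥62,700 × 30% = ¥18,810
  → ¥49,170
  Less energy credit ¥4,000 → ¥45,170

Excess of alternative floor tax over ordinary income tax: ¥71,104 − ¥45,170 = ¥25,934.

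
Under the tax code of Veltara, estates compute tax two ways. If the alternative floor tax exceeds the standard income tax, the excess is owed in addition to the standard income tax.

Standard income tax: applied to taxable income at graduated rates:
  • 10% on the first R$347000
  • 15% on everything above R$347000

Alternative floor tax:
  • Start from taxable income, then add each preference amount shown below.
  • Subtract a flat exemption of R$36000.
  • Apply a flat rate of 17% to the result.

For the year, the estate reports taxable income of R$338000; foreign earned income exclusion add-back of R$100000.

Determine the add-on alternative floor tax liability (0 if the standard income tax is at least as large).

Standard income tax:
  R$338000 × 10% = R$33800

Alternative floor tax:
  Adjusted income: R$338000 + R$100000 = R$438000
  Less exemption R$36000 → base R$402000
  R$402000 × 17% = R$68340

Excess of alternative floor tax over standard income tax: R$68340 − R$33800 = R$34540.

R$34540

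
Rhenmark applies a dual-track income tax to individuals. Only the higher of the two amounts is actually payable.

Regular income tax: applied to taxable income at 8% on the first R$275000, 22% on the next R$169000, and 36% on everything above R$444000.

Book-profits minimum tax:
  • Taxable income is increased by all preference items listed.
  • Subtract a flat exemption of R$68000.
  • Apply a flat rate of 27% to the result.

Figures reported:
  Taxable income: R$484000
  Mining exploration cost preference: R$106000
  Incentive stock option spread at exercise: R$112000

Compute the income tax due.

R$171180

Book-profits minimum tax:
  Adjusted income: R$484000 + R$106000 + R$112000 = R$702000
  Less exemption R$68000 → base R$634000
  R$634000 × 27% = R$171180

Regular income tax:
  R$275000 × 8% = R$22000
  R$169000 × 22% = R$37180
  R$40000 × 36% = R$14400
  → R$73580

R$171180 > R$73580, so the book-profits minimum tax is the binding amount.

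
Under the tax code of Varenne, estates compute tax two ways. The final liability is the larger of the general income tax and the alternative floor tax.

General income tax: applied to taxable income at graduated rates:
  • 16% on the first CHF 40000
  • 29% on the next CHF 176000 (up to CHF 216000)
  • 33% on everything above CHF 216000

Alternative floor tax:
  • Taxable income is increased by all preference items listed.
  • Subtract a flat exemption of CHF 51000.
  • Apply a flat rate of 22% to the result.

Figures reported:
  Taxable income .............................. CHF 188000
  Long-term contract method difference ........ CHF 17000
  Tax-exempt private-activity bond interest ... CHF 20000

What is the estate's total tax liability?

CHF 49320

General income tax:
  CHF 40000 × 16% = CHF 6400
  CHF 148000 × 29% = CHF 42920
  → CHF 49320

Alternative floor tax:
  Adjusted income: CHF 188000 + CHF 17000 + CHF 20000 = CHF 225000
  Less exemption CHF 51000 → base CHF 174000
  CHF 174000 × 22% = CHF 38280

CHF 49320 > CHF 38280, so the general income tax governs.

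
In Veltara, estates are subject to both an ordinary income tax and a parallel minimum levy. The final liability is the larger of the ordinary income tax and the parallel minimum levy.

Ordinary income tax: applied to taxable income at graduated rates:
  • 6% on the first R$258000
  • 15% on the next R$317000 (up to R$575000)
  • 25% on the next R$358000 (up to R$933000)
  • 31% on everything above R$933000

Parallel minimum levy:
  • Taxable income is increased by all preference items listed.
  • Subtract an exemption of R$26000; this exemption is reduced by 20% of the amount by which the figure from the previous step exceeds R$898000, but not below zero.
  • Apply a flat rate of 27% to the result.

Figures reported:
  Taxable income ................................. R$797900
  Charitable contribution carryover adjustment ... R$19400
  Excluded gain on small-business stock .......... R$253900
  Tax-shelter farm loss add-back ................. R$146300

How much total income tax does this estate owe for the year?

R$328725

Ordinary income tax:
  R$258000 × 6% = R$15480
  R$317000 × 15% = R$47550
  R$222900 × 25% = R$55725
  → R$118755

Parallel minimum levy:
  Adjusted income: R$797900 + R$19400 + R$253900 + R$146300 = R$1217500
  Exemption: 20% × (R$1217500 − R$898000) = R$63900 ≥ R$26000, so the exemption is fully phased out
  Base: R$1217500 − R$0 = R$1217500
  R$1217500 × 27% = R$328725

R$328725 > R$118755, so the parallel minimum levy is the binding amount.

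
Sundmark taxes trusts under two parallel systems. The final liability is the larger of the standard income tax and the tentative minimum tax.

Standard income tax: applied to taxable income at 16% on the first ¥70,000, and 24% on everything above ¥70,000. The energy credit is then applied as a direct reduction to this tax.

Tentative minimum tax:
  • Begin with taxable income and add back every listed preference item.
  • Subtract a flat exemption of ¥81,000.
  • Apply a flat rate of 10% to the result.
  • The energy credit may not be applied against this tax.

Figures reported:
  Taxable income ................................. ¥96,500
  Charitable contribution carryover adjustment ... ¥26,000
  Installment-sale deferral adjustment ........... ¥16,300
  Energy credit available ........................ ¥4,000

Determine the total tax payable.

Standard income tax:
  ¥70,000 × 16% = ¥11,200
  ¥26,500 × 24% = ¥6,360
  → ¥17,560
  Less energy credit ¥4,000 → ¥13,560

Tentative minimum tax:
  Adjusted income: ¥96,500 + ¥26,000 + ¥16,300 = ¥138,800
  Less exemption ¥81,000 → base ¥57,800
  ¥57,800 × 10% = ¥5,780

¥13,560 > ¥5,780, so the standard income tax governs.

¥13,560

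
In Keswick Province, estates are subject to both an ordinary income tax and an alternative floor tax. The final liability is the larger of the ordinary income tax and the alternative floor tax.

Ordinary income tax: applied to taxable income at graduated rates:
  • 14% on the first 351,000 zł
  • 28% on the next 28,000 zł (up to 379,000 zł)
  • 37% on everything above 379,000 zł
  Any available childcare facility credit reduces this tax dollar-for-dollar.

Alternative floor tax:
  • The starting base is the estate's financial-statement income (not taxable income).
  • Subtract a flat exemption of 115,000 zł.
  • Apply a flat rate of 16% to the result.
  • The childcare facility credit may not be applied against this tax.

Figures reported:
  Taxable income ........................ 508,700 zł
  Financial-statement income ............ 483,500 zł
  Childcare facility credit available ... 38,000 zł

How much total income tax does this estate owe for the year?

66,969 zł

Ordinary income tax:
  351,000 zł × 14% = 49,140 zł
  28,000 zł × 28% = 7,840 zł
  129,700 zł × 37% = 47,989 zł
  → 104,969 zł
  Less childcare facility credit 38,000 zł → 66,969 zł

Alternative floor tax:
  Base (financial-statement income): 483,500 zł
  Less exemption 115,000 zł → base 368,500 zł
  368,500 zł × 16% = 58,960 zł

66,969 zł > 58,960 zł, so the ordinary income tax governs.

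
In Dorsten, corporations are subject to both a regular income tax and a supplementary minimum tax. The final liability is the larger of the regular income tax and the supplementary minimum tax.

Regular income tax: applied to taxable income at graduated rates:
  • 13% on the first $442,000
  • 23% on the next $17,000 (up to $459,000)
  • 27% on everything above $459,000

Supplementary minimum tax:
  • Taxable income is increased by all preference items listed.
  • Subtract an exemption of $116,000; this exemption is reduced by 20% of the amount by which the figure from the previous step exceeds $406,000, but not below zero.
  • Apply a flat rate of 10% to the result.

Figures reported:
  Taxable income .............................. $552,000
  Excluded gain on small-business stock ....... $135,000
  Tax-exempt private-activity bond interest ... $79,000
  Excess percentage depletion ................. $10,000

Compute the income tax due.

$86,480

Regular income tax:
  $442,000 × 13% = $57,460
  $17,000 × 23% = $3,910
  $93,000 × 27% = $25,110
  → $86,480

Supplementary minimum tax:
  Adjusted income: $552,000 + $135,000 + $79,000 + $10,000 = $776,000
  Exemption: $116,000 − 20% × ($776,000 − $406,000) = $116,000 − $74,000 = $42,000
  Base: $776,000 − $42,000 = $734,000
  $734,000 × 10% = $73,400

$86,480 > $73,400, so the regular income tax governs.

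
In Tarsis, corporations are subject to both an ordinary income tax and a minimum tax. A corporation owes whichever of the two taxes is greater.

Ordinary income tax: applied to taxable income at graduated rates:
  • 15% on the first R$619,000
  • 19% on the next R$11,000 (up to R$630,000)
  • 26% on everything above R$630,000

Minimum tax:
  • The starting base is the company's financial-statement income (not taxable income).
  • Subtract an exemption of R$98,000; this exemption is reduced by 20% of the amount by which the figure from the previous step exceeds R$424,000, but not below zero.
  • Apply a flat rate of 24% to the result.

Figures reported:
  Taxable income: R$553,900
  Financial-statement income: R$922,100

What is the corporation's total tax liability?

R$221,304

Ordinary income tax:
  R$553,900 × 15% = R$83,085

Minimum tax:
  Base (financial-statement income): R$922,100
  Exemption: 20% × (R$922,100 − R$424,000) = R$99,620 ≥ R$98,000, so the exemption is fully phased out
  Base: R$922,100 − R$0 = R$922,100
  R$922,100 × 24% = R$221,304

R$221,304 > R$83,085, so the minimum tax is the binding amount.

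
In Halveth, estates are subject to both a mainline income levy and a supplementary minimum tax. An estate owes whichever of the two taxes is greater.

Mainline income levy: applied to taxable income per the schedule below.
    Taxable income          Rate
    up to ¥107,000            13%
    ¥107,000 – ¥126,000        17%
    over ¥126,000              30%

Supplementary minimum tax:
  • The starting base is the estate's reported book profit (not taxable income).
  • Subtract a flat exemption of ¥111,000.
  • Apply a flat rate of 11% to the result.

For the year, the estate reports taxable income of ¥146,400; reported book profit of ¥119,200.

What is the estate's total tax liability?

¥23,260

Supplementary minimum tax:
  Base (reported book profit): ¥119,200
  Less exemption ¥111,000 → base ¥8,200
  ¥8,200 × 11% = ¥902

Mainline income levy:
  ¥107,000 × 13% = ¥13,910
  ¥19,000 × 17% = ¥3,230
  ¥20,400 × 30% = ¥6,120
  → ¥23,260

¥23,260 > ¥902, so the mainline income levy governs.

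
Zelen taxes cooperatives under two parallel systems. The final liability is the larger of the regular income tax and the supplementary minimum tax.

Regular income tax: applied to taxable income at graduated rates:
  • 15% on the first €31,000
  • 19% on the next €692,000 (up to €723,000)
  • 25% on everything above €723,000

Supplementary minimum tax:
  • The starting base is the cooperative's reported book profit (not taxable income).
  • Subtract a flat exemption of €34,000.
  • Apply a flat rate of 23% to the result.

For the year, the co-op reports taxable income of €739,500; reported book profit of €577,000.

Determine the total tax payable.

Supplementary minimum tax:
  Base (reported book profit): €577,000
  Less exemption €34,000 → base €543,000
  €543,000 × 23% = €124,890

Regular income tax:
  €31,000 × 15% = €4,650
  €692,000 × 19% = €131,480
  €16,500 × 25% = €4,125
  → €140,255

€140,255 > €124,890, so the regular income tax governs.

€140,255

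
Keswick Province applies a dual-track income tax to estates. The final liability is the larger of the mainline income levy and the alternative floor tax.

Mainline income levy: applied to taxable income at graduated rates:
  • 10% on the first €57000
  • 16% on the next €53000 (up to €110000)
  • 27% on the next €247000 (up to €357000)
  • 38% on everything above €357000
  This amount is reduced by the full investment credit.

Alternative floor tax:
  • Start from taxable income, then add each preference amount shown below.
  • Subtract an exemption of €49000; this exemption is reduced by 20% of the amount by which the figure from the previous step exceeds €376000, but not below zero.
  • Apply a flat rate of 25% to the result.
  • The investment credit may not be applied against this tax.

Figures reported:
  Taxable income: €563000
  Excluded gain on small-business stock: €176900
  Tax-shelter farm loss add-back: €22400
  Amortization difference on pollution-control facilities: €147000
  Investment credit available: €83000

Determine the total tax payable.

€227325

Alternative floor tax:
  Adjusted income: €563000 + €176900 + €22400 + €147000 = €909300
  Exemption: 20% × (€909300 − €376000) = €106660 ≥ €49000, so the exemption is fully phased out
  Base: €909300 − €0 = €909300
  €909300 × 25% = €227325

Mainline income levy:
  €57000 × 10% = €5700
  €53000 × 16% = €8480
  €247000 × 27% = €66690
  €206000 × 38% = €78280
  → €159150
  Less investment credit €83000 → €76150

€227325 > €76150, so the alternative floor tax is the binding amount.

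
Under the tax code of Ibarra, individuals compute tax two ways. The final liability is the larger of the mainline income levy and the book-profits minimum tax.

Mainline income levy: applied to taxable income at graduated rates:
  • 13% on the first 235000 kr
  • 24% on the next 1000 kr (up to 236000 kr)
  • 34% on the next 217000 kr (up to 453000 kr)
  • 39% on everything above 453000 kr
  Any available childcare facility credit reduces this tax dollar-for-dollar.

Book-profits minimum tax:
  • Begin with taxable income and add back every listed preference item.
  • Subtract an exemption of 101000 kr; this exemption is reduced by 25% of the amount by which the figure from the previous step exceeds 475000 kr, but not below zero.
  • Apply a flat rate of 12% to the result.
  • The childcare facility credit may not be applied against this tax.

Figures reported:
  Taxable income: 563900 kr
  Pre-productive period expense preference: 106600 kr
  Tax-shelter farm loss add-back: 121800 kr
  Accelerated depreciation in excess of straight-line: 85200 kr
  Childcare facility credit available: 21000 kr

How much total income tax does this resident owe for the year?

Mainline income levy:
  235000 kr × 13% = 30550 kr
  1000 kr × 24% = 240 kr
  217000 kr × 34% = 73780 kr
  110900 kr × 39% = 43251 kr
  → 147821 kr
  Less childcare facility credit 21000 kr → 126821 kr

Book-profits minimum tax:
  Adjusted income: 563900 kr + 106600 kr + 121800 kr + 85200 kr = 877500 kr
  Exemption: 101000 kr − 25% × (877500 kr − 475000 kr) = 101000 kr − 100625 kr = 375 kr
  Base: 877500 kr − 375 kr = 877125 kr
  877125 kr × 12% = 105255 kr

126821 kr > 105255 kr, so the mainline income levy governs.

126821 kr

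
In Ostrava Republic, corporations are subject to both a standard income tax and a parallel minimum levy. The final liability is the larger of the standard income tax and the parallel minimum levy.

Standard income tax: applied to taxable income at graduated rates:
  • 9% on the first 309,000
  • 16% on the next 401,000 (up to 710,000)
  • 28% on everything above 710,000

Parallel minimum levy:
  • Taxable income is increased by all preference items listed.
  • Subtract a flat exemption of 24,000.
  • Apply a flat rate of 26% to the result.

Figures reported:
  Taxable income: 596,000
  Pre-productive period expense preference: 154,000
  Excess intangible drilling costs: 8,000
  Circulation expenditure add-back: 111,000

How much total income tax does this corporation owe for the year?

219,700

Parallel minimum levy:
  Adjusted income: 596,000 + 154,000 + 8,000 + 111,000 = 869,000
  Less exemption 24,000 → base 845,000
  845,000 × 26% = 219,700

Standard income tax:
  309,000 × 9% = 27,810
  287,000 × 16% = 45,920
  → 73,730

219,700 > 73,730, so the parallel minimum levy is the binding amount.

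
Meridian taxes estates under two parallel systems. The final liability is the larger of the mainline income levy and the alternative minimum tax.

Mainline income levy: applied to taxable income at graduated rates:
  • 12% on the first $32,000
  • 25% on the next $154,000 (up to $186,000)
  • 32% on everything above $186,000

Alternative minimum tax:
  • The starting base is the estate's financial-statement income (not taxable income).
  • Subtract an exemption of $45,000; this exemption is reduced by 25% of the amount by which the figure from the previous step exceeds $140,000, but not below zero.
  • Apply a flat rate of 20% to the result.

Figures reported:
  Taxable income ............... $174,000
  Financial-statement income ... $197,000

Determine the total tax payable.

Mainline income levy:
  $32,000 × 12% = $3,840
  $142,000 × 25% = $35,500
  → $39,340

Alternative minimum tax:
  Base (financial-statement income): $197,000
  Exemption: $45,000 − 25% × ($197,000 − $140,000) = $45,000 − $14,250 = $30,750
  Base: $197,000 − $30,750 = $166,250
  $166,250 × 20% = $33,250

$39,340 > $33,250, so the mainline income levy governs.

$39,340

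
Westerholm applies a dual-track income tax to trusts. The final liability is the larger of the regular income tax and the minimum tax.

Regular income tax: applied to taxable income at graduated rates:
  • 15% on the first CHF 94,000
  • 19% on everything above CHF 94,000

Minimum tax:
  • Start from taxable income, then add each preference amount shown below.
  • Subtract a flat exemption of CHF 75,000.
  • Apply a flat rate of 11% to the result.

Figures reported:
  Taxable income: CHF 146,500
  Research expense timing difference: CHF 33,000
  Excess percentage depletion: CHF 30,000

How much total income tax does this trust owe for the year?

CHF 24,075

Regular income tax:
  CHF 94,000 × 15% = CHF 14,100
  CHF 52,500 × 19% = CHF 9,975
  → CHF 24,075

Minimum tax:
  Adjusted income: CHF 146,500 + CHF 33,000 + CHF 30,000 = CHF 209,500
  Less exemption CHF 75,000 → base CHF 134,500
  CHF 134,500 × 11% = CHF 14,795

CHF 24,075 > CHF 14,795, so the regular income tax governs.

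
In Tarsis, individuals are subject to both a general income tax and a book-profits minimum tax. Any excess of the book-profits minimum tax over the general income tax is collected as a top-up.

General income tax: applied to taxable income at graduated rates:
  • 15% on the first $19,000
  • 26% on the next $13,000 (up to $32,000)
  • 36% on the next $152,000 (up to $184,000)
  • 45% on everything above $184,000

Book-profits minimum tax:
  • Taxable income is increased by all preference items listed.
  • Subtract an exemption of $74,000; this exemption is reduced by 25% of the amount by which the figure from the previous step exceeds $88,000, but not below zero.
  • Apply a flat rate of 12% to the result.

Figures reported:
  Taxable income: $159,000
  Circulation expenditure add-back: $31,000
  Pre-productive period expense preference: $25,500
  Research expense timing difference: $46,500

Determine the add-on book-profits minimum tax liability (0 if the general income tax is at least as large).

Book-profits minimum tax:
  Adjusted income: $159,000 + $31,000 + $25,500 + $46,500 = $262,000
  Exemption: $74,000 − 25% × ($262,000 − $88,000) = $74,000 − $43,500 = $30,500
  Base: $262,000 − $30,500 = $231,500
  $231,500 × 12% = $27,780

General income tax:
  $19,000 × 15% = $2,850
  $13,000 × 26% = $3,380
  $127,000 × 36% = $45,720
  → $51,950

$27,780 ≤ $51,950, so no add-on is due.

$0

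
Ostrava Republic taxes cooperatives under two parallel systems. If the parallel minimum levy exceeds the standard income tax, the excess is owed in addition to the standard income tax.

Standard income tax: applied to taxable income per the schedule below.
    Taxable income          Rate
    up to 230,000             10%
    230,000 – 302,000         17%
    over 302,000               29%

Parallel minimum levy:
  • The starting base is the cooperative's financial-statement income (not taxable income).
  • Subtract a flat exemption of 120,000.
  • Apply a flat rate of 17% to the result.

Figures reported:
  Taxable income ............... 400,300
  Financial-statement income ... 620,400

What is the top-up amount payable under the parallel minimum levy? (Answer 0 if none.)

21,321

Standard income tax:
  230,000 × 10% = 23,000
  72,000 × 17% = 12,240
  98,300 × 29% = 28,507
  → 63,747

Parallel minimum levy:
  Base (financial-statement income): 620,400
  Less exemption 120,000 → base 500,400
  500,400 × 17% = 85,068

Excess of parallel minimum levy over standard income tax: 85,068 − 63,747 = 21,321.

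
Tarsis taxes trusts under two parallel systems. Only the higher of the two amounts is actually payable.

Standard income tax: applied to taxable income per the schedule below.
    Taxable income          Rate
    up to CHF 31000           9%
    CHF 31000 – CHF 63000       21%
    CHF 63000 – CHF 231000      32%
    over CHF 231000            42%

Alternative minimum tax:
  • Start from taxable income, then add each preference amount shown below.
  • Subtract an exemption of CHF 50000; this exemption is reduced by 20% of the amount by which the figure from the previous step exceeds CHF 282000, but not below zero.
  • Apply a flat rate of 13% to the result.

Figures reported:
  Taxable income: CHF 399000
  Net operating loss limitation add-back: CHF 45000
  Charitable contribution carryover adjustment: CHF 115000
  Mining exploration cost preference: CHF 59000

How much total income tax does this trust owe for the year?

CHF 133830

Alternative minimum tax:
  Adjusted income: CHF 399000 + CHF 45000 + CHF 115000 + CHF 59000 = CHF 618000
  Exemption: 20% × (CHF 618000 − CHF 282000) = CHF 67200 ≥ CHF 50000, so the exemption is fully phased out
  Base: CHF 618000 − CHF 0 = CHF 618000
  CHF 618000 × 13% = CHF 80340

Standard income tax:
  CHF 31000 × 9% = CHF 2790
  CHF 32000 × 21% = CHF 6720
  CHF 168000 × 32% = CHF 53760
  CHF 168000 × 42% = CHF 70560
  → CHF 133830

CHF 133830 > CHF 80340, so the standard income tax governs.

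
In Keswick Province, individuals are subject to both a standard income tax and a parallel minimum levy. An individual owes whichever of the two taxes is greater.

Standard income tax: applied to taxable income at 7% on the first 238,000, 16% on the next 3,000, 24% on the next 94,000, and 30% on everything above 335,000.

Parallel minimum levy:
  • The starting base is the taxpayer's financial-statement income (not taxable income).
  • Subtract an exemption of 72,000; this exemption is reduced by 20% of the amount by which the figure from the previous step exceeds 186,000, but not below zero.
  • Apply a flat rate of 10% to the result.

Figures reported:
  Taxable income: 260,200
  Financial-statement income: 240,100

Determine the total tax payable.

Standard income tax:
  238,000 × 7% = 16,660
  3,000 × 16% = 480
  19,200 × 24% = 4,608
  → 21,748

Parallel minimum levy:
  Base (financial-statement income): 240,100
  Exemption: 72,000 − 20% × (240,100 − 186,000) = 72,000 − 10,820 = 61,180
  Base: 240,100 − 61,180 = 178,920
  178,920 × 10% = 17,892

21,748 > 17,892, so the standard income tax governs.

21,748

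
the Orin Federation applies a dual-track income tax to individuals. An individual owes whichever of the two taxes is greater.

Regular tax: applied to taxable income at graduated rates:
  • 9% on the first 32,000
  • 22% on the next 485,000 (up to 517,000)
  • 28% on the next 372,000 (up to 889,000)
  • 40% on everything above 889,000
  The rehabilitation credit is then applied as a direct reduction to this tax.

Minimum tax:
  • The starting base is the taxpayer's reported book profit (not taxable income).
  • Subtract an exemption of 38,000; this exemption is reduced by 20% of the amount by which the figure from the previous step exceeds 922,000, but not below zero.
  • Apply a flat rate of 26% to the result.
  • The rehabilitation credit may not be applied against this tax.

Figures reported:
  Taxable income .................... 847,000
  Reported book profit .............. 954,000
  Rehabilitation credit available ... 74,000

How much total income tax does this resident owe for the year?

239,824

Regular tax:
  32,000 × 9% = 2,880
  485,000 × 22% = 106,700
  330,000 × 28% = 92,400
  → 201,980
  Less rehabilitation credit 74,000 → 127,980

Minimum tax:
  Base (reported book profit): 954,000
  Exemption: 38,000 − 20% × (954,000 − 922,000) = 38,000 − 6,400 = 31,600
  Base: 954,000 − 31,600 = 922,400
  922,400 × 26% = 239,824

239,824 > 127,980, so the minimum tax is the binding amount.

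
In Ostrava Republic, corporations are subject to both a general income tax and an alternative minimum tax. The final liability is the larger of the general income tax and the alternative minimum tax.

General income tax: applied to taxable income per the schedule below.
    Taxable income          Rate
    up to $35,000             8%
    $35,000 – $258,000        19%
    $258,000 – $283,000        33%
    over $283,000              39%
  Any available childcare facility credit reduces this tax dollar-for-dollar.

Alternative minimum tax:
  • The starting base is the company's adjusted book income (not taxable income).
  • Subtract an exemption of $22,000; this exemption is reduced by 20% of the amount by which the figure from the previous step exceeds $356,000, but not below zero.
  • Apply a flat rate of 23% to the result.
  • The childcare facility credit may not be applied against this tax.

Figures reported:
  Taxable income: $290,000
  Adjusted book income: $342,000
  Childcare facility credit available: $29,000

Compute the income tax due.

$73,600

Alternative minimum tax:
  Base (adjusted book income): $342,000
  Exemption: $342,000 ≤ $356,000, so full $22,000 applies
  Base: $342,000 − $22,000 = $320,000
  $320,000 × 23% = $73,600

General income tax:
  $35,000 × 8% = $2,800
  $223,000 × 19% = $42,370
  $25,000 × 33% = $8,250
  $7,000 × 39% = $2,730
  → $56,150
  Less childcare facility credit $29,000 → $27,150

$73,600 > $27,150, so the alternative minimum tax is the binding amount.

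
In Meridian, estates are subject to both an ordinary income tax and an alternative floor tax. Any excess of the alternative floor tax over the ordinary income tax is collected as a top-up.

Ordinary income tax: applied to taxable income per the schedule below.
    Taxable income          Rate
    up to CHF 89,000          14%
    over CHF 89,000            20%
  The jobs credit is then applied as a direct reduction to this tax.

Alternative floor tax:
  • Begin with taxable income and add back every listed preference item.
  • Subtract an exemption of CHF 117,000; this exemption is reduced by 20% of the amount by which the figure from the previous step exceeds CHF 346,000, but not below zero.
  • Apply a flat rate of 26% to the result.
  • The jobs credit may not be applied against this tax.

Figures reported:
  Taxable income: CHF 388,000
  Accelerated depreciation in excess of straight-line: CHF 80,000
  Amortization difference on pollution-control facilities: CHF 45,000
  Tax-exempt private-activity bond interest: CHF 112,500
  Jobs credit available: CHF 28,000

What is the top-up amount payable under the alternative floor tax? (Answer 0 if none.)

CHF 102,484

Ordinary income tax:
  CHF 89,000 × 14% = CHF 12,460
  CHF 299,000 × 20% = CHF 59,800
  → CHF 72,260
  Less jobs credit CHF 28,000 → CHF 44,260

Alternative floor tax:
  Adjusted income: CHF 388,000 + CHF 80,000 + CHF 45,000 + CHF 112,500 = CHF 625,500
  Exemption: CHF 117,000 − 20% × (CHF 625,500 − CHF 346,000) = CHF 117,000 − CHF 55,900 = CHF 61,100
  Base: CHF 625,500 − CHF 61,100 = CHF 564,400
  CHF 564,400 × 26% = CHF 146,744

Excess of alternative floor tax over ordinary income tax: CHF 146,744 − CHF 44,260 = CHF 102,484.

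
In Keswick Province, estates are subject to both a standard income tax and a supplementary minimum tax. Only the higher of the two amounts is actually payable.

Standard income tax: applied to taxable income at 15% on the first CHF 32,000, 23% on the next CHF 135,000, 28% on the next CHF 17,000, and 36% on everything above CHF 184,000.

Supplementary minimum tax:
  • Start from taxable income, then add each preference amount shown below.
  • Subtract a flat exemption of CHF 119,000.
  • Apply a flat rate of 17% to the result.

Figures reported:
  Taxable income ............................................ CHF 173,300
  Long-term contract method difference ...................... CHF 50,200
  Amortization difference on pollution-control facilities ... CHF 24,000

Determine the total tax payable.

Standard income tax:
  CHF 32,000 × 15% = CHF 4,800
  CHF 135,000 × 23% = CHF 31,050
  CHF 6,300 × 28% = CHF 1,764
  → CHF 37,614

Supplementary minimum tax:
  Adjusted income: CHF 173,300 + CHF 50,200 + CHF 24,000 = CHF 247,500
  Less exemption CHF 119,000 → base CHF 128,500
  CHF 128,500 × 17% = CHF 21,845

CHF 37,614 > CHF 21,845, so the standard income tax governs.

CHF 37,614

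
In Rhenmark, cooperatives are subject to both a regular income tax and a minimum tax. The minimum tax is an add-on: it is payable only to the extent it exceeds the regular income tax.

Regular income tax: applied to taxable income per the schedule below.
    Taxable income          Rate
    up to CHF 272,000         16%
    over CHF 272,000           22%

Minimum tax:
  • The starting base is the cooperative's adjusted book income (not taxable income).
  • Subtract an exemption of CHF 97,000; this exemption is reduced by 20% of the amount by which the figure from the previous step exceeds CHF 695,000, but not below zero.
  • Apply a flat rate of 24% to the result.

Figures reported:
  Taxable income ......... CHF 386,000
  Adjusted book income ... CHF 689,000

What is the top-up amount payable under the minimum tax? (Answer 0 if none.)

CHF 73,480

Regular income tax:
  CHF 272,000 × 16% = CHF 43,520
  CHF 114,000 × 22% = CHF 25,080
  → CHF 68,600

Minimum tax:
  Base (adjusted book income): CHF 689,000
  Exemption: CHF 689,000 ≤ CHF 695,000, so full CHF 97,000 applies
  Base: CHF 689,000 − CHF 97,000 = CHF 592,000
  CHF 592,000 × 24% = CHF 142,080

Excess of minimum tax over regular income tax: CHF 142,080 − CHF 68,600 = CHF 73,480.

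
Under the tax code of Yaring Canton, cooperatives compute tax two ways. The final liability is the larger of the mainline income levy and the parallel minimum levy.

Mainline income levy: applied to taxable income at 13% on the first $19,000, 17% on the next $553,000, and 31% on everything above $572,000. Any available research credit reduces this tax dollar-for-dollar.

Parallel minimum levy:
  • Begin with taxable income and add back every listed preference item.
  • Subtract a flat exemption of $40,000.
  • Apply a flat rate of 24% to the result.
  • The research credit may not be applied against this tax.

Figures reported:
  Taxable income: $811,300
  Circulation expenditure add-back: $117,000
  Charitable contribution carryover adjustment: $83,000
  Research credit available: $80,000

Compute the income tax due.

Mainline income levy:
  $19,000 × 13% = $2,470
  $553,000 × 17% = $94,010
  $239,300 × 31% = $74,183
  → $170,663
  Less research credit $80,000 → $90,663

Parallel minimum levy:
  Adjusted income: $811,300 + $117,000 + $83,000 = $1,011,300
  Less exemption $40,000 → base $971,300
  $971,300 × 24% = $233,112

$233,112 > $90,663, so the parallel minimum levy is the binding amount.

$233,112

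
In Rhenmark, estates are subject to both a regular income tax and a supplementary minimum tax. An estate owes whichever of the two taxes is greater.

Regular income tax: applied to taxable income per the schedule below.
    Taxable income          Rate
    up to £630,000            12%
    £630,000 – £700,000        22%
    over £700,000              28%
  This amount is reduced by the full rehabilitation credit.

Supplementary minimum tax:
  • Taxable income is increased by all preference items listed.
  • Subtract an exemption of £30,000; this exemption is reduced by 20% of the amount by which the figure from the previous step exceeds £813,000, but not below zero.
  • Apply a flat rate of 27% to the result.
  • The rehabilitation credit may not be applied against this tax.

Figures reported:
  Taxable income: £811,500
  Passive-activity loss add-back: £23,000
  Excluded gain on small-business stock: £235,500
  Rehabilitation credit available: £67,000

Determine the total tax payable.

Regular income tax:
  £630,000 × 12% = £75,600
  £70,000 × 22% = £15,400
  £111,500 × 28% = £31,220
  → £122,220
  Less rehabilitation credit £67,000 → £55,220

Supplementary minimum tax:
  Adjusted income: £811,500 + £23,000 + £235,500 = £1,070,000
  Exemption: 20% × (£1,070,000 − £813,000) = £51,400 ≥ £30,000, so the exemption is fully phased out
  Base: £1,070,000 − £0 = £1,070,000
  £1,070,000 × 27% = £288,900

£288,900 > £55,220, so the supplementary minimum tax is the binding amount.

£288,900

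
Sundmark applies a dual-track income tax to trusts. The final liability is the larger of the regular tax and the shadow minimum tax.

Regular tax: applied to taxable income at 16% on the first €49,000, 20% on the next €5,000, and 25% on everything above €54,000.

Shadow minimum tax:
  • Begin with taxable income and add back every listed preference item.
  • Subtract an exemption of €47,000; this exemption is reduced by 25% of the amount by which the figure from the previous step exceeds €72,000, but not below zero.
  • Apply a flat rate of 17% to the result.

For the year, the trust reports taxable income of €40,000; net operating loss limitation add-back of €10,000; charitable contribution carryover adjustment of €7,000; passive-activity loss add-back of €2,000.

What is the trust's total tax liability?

Regular tax:
  €40,000 × 16% = €6,400

Shadow minimum tax:
  Adjusted income: €40,000 + €10,000 + €7,000 + €2,000 = €59,000
  Exemption: €59,000 ≤ €72,000, so full €47,000 applies
  Base: €59,000 − €47,000 = €12,000
  €12,000 × 17% = €2,040

€6,400 > €2,040, so the regular tax governs.

€6,400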